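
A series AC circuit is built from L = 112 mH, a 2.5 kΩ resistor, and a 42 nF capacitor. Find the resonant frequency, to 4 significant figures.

2.321 kHz

ω₀ = 1/√(LC) = 1/√(0.112 × 4.2e-08) = 14580 rad/s
f₀ = ω₀/(2π) = 2.321 kHz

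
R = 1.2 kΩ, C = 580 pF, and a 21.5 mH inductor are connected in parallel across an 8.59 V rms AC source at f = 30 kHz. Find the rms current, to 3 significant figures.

7.26 mA

ω = 2πf = 188500 rad/s
X_L = ωL = 4050 Ω
X_C = 1/(ωC) = 9150 Ω
Parallel: admittances add. Y = 1/R + 1/(jωL) + jωC
Y = (0.000833 − j0.000137) S
|Y| = 0.000845 S → |Z| = 1/|Y| = 1180 Ω, ∠Z = −∠Y = 9.36°
I = V/|Z| = 8.59/1180 = 7.26 mA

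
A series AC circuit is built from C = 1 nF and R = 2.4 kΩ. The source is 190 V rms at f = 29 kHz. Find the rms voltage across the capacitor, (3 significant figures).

ω = 2πf = 182200 rad/s
X_C = 1/(ωC) = 5490 Ω
Z = 2400 − j5490 Ω
|Z| = √(2400² + 5490²) = 5990 Ω
I = V/|Z| = 31.7 mA
V_C = I·|Z_C| = 0.0317 × 5490 = 174 V

174 V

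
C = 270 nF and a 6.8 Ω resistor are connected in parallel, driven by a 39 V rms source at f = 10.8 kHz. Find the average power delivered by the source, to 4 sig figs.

223.7 W

ω = 2πf = 67860 rad/s
X_C = 1/(ωC) = 54.58 Ω
Parallel: admittances add. Y = 1/R + jωC
Y = (0.1471 + j0.01832) S
|Y| = 0.1482 S → |Z| = 1/|Y| = 6.748 Ω, ∠Z = −∠Y = -7.102°
I = V/|Z| = 5.780 A
P = VI cos φ = 39 × 5.780 × cos(-7.102°) = 223.7 W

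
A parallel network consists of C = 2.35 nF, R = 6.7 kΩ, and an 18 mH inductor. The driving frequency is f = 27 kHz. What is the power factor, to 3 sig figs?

0.903

ω = 2πf = 169600 rad/s
X_L = ωL = 3050 Ω
X_C = 1/(ωC) = 2510 Ω
Parallel: admittances add. Y = 1/R + 1/(jωL) + jωC
Y = (0.000149 + j7.12e-05) S
|Y| = 0.000165 S → |Z| = 1/|Y| = 6050 Ω, ∠Z = −∠Y = -25.5°
cos φ = cos(-25.5°) = 0.903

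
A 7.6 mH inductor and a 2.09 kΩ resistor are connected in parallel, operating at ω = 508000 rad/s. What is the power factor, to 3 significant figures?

0.879

X_L = ωL = 3860 Ω
Parallel: admittances add. Y = 1/R + 1/(jωL)
Y = (0.000478 − j0.000259) S
|Y| = 0.000544 S → |Z| = 1/|Y| = 1840 Ω, ∠Z = −∠Y = 28.4°
cos φ = cos(28.4°) = 0.879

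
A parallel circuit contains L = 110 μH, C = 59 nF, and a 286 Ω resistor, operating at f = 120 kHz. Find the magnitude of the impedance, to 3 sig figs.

ω = 2πf = 754000 rad/s
X_L = ωL = 82.9 Ω
X_C = 1/(ωC) = 22.5 Ω
Parallel: admittances add. Y = 1/R + 1/(jωL) + jωC
Y = (0.00350 + j0.0324) S
|Y| = 0.0326 S → |Z| = 1/|Y| = 30.7 Ω, ∠Z = −∠Y = -83.8°

30.7 Ω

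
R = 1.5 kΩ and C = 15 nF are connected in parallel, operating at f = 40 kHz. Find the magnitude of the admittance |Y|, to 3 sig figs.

ω = 2πf = 251300 rad/s
X_C = 1/(ωC) = 265 Ω
Parallel: admittances add. Y = 1/R + jωC
Y = (0.000667 + j0.00377) S
|Y| = 0.00383 S → |Z| = 1/|Y| = 261 Ω, ∠Z = −∠Y = -80.0°

3.83 mS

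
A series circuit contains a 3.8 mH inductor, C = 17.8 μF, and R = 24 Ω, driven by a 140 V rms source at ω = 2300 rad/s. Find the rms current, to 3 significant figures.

X_L = ωL = 8.74 Ω
X_C = 1/(ωC) = 24.4 Ω
Net reactance X = X_L − X_C = -15.7 Ω
Z = 24.0 − j15.7 Ω
|Z| = √(24.0² + 15.7²) = 28.7 Ω
I = V/|Z| = 140/28.7 = 4.88 A

4.88 A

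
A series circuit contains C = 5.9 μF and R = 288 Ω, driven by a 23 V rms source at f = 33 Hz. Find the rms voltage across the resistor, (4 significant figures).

ω = 2πf = 207.3 rad/s
X_C = 1/(ωC) = 817.4 Ω
Z = 288.0 − j817.4 Ω
|Z| = √(288.0² + 817.4²) = 866.7 Ω
I = V/|Z| = 26.54 mA
V_R = I·|Z_R| = 0.02654 × 288.0 = 7.643 V

7.643 V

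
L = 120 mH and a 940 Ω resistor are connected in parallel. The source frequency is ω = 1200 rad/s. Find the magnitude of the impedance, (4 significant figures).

142.3 Ω

X_L = ωL = 144.0 Ω
Parallel: admittances add. Y = 1/R + 1/(jωL)
Y = (0.001064 − j0.006944) S
|Y| = 0.007025 S → |Z| = 1/|Y| = 142.3 Ω, ∠Z = −∠Y = 81.29°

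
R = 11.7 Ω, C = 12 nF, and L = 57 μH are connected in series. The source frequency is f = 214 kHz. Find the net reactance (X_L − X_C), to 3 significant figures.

ω = 2πf = 1.345e+06 rad/s
X_L = ωL = 76.6 Ω
X_C = 1/(ωC) = 62.0 Ω
X = 76.6 − 62.0 = 14.7 Ω

14.7 Ω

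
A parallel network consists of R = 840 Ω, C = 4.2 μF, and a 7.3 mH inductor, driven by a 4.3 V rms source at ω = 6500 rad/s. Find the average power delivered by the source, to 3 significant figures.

X_L = ωL = 47.5 Ω
X_C = 1/(ωC) = 36.6 Ω
Parallel: admittances add. Y = 1/R + 1/(jωL) + jωC
Y = (0.00119 + j0.00623) S
|Y| = 0.00634 S → |Z| = 1/|Y| = 158 Ω, ∠Z = −∠Y = -79.2°
I = V/|Z| = 27.3 mA
P = VI cos φ = 4.3 × 0.0273 × cos(-79.2°) = 22.0 mW

22.0 mW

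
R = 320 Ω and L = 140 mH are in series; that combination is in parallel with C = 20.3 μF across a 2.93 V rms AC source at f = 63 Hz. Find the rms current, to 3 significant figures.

ω = 2πf = 395.8 rad/s
X_L = ωL = 55.4 Ω
X_C = 1/(ωC) = 124 Ω
Branch 1 (R+jX_L): Z₁ = 320 + j55.4 Ω, |Z₁| = 325 Ω
Branch 2 (−jX_C): Z₂ = −j124 Ω
Parallel: Z = Z₁Z₂/(Z₁+Z₂), |Z| = 123 Ω, ∠Z = -68.0°
I = V/|Z| = 2.93/123 = 23.7 mA

23.7 mA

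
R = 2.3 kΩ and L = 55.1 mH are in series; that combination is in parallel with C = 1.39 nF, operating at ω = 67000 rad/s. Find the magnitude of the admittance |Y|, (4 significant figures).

158.7 μS

X_L = ωL = 3692 Ω
X_C = 1/(ωC) = 10740 Ω
Branch 1 (R+jX_L): Z₁ = 2300 + j3692 Ω, |Z₁| = 4350 Ω
Branch 2 (−jX_C): Z₂ = −j10740 Ω
Parallel: Z = Z₁Z₂/(Z₁+Z₂), |Z| = 6301 Ω, ∠Z = 40.00°
|Y| = 1/|Z| = 158.7 μS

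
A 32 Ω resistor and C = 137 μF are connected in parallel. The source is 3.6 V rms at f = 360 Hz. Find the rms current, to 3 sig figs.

1.12 A

ω = 2πf = 2262 rad/s
X_C = 1/(ωC) = 3.23 Ω
Parallel: admittances add. Y = 1/R + jωC
Y = (0.0312 + j0.310) S
|Y| = 0.311 S → |Z| = 1/|Y| = 3.21 Ω, ∠Z = −∠Y = -84.2°
I = V/|Z| = 3.6/3.21 = 1.12 A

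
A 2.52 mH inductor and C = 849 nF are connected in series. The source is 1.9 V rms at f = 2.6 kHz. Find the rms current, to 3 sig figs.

61.4 mA

ω = 2πf = 16340 rad/s
X_L = ωL = 41.2 Ω
X_C = 1/(ωC) = 72.1 Ω
Net reactance X = X_L − X_C = -30.9 Ω
Z = − j30.9 Ω
|Z| = √(0² + 30.9²) = 30.9 Ω
I = V/|Z| = 1.9/30.9 = 61.4 mA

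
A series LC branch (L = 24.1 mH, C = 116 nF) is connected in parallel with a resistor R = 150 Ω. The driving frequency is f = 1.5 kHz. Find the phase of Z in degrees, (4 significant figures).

-12.31°

ω = 2πf = 9425 rad/s
X_L = ωL = 227.1 Ω
X_C = 1/(ωC) = 914.7 Ω
Branch 1: Z₁ = R = 150.0 Ω
Branch 2 (series LC): Z₂ = j(X_L − X_C) = −j687.5 Ω
Parallel: Z = Z₁Z₂/(Z₁+Z₂), |Z| = 146.6 Ω, ∠Z = -12.31°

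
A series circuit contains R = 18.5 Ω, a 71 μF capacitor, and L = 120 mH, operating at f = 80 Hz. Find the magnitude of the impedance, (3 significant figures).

ω = 2πf = 502.7 rad/s
X_L = ωL = 60.3 Ω
X_C = 1/(ωC) = 28.0 Ω
Net reactance X = X_L − X_C = 32.3 Ω
Z = 18.5 + j32.3 Ω
|Z| = √(18.5² + 32.3²) = 37.2 Ω

37.2 Ω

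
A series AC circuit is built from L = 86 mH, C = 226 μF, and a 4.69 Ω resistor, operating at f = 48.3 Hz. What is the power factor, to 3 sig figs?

ω = 2πf = 303.5 rad/s
X_L = ωL = 26.1 Ω
X_C = 1/(ωC) = 14.6 Ω
Net reactance X = X_L − X_C = 11.5 Ω
Z = 4.69 + j11.5 Ω
|Z| = √(4.69² + 11.5²) = 12.4 Ω
∠Z = arctan(11.5/4.69) = 67.8°
cos φ = cos(67.8°) = 0.377

0.377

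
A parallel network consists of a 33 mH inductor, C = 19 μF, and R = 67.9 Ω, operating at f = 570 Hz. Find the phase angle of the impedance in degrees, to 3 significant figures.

-76.1°

ω = 2πf = 3581 rad/s
X_L = ωL = 118 Ω
X_C = 1/(ωC) = 14.7 Ω
Parallel: admittances add. Y = 1/R + 1/(jωL) + jωC
Y = (0.0147 + j0.0596) S
|Y| = 0.0614 S → |Z| = 1/|Y| = 16.3 Ω, ∠Z = −∠Y = -76.1°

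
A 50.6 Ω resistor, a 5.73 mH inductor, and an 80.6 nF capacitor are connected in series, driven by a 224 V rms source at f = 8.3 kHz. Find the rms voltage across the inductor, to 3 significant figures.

845 V

ω = 2πf = 52150 rad/s
X_L = ωL = 299 Ω
X_C = 1/(ωC) = 238 Ω
Net reactance X = X_L − X_C = 60.9 Ω
Z = 50.6 + j60.9 Ω
|Z| = √(50.6² + 60.9²) = 79.2 Ω
I = V/|Z| = 2.83 A
V_L = I·|Z_L| = 2.83 × 299 = 845 V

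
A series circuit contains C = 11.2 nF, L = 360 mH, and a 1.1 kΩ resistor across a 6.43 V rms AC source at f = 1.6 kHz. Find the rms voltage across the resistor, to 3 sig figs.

1.32 V

ω = 2πf = 10050 rad/s
X_L = ωL = 3620 Ω
X_C = 1/(ωC) = 8880 Ω
Net reactance X = X_L − X_C = -5260 Ω
Z = 1100 − j5260 Ω
|Z| = √(1100² + 5260²) = 5380 Ω
I = V/|Z| = 1.20 mA
V_R = I·|Z_R| = 0.00120 × 1100 = 1.32 V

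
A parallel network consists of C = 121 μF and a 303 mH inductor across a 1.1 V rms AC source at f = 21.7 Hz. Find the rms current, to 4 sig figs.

ω = 2πf = 136.3 rad/s
X_L = ωL = 41.31 Ω
X_C = 1/(ωC) = 60.61 Ω
Parallel: admittances add. Y = 1/(jωL) + jωC
Y = (0 − j0.007708) S
|Y| = 0.007708 S → |Z| = 1/|Y| = 129.7 Ω, ∠Z = −∠Y = 90.00°
I = V/|Z| = 1.1/129.7 = 8.479 mA

8.479 mA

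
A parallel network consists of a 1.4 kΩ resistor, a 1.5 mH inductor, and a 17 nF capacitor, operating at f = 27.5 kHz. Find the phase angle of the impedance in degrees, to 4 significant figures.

52.20°

ω = 2πf = 172800 rad/s
X_L = ωL = 259.2 Ω
X_C = 1/(ωC) = 340.4 Ω
Parallel: admittances add. Y = 1/R + 1/(jωL) + jωC
Y = (0.0007143 − j0.0009209) S
|Y| = 0.001165 S → |Z| = 1/|Y| = 858.0 Ω, ∠Z = −∠Y = 52.20°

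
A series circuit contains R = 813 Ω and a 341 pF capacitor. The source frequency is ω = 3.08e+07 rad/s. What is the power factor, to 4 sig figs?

0.9932

X_C = 1/(ωC) = 95.21 Ω
Z = 813.0 − j95.21 Ω
|Z| = √(813.0² + 95.21²) = 818.6 Ω
∠Z = arctan(-95.21/813.0) = -6.680°
cos φ = cos(-6.680°) = 0.9932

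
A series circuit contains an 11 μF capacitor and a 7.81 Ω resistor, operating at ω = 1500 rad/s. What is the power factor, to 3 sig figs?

0.128

X_C = 1/(ωC) = 60.6 Ω
Z = 7.81 − j60.6 Ω
|Z| = √(7.81² + 60.6²) = 61.1 Ω
∠Z = arctan(-60.6/7.81) = -82.7°
cos φ = cos(-82.7°) = 0.128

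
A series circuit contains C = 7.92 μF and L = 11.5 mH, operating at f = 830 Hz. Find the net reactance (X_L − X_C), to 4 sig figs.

35.76 Ω

ω = 2πf = 5215 rad/s
X_L = ωL = 59.97 Ω
X_C = 1/(ωC) = 24.21 Ω
X = 59.97 − 24.21 = 35.76 Ω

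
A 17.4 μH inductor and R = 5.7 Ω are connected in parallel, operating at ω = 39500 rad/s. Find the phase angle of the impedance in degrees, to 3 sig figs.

X_L = ωL = 0.687 Ω
Parallel: admittances add. Y = 1/R + 1/(jωL)
Y = (0.175 − j1.45) S
|Y| = 1.47 S → |Z| = 1/|Y| = 0.682 Ω, ∠Z = −∠Y = 83.1°

83.1°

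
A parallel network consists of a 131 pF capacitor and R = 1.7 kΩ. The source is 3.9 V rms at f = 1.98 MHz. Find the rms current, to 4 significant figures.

6.757 mA

ω = 2πf = 1.244e+07 rad/s
X_C = 1/(ωC) = 613.6 Ω
Parallel: admittances add. Y = 1/R + jωC
Y = (0.0005882 + j0.001630) S
|Y| = 0.001733 S → |Z| = 1/|Y| = 577.2 Ω, ∠Z = −∠Y = -70.15°
I = V/|Z| = 3.9/577.2 = 6.757 mA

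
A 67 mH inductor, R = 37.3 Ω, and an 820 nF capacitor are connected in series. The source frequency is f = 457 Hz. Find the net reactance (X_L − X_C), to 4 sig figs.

ω = 2πf = 2871 rad/s
X_L = ωL = 192.4 Ω
X_C = 1/(ωC) = 424.7 Ω
X = 192.4 − 424.7 = -232.3 Ω

-232.3 Ω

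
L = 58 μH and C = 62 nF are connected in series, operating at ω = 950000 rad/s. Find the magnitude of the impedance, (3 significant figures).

X_L = ωL = 55.1 Ω
X_C = 1/(ωC) = 17.0 Ω
Net reactance X = X_L − X_C = 38.1 Ω
Z = j38.1 Ω
|Z| = √(0² + 38.1²) = 38.1 Ω

38.1 Ω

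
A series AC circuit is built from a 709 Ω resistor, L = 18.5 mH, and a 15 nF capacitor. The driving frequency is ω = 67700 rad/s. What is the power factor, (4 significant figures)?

X_L = ωL = 1252 Ω
X_C = 1/(ωC) = 984.7 Ω
Net reactance X = X_L − X_C = 267.7 Ω
Z = 709.0 + j267.7 Ω
|Z| = √(709.0² + 267.7²) = 757.9 Ω
∠Z = arctan(267.7/709.0) = 20.69°
cos φ = cos(20.69°) = 0.9355

0.9355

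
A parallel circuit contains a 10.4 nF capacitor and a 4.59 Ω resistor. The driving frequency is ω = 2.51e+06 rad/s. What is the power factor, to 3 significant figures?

0.993

X_C = 1/(ωC) = 38.3 Ω
Parallel: admittances add. Y = 1/R + jωC
Y = (0.218 + j0.0261) S
|Y| = 0.219 S → |Z| = 1/|Y| = 4.56 Ω, ∠Z = −∠Y = -6.83°
cos φ = cos(-6.83°) = 0.993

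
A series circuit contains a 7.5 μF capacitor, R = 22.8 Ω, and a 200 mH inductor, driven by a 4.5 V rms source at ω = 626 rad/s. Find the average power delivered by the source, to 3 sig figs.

X_L = ωL = 125 Ω
X_C = 1/(ωC) = 213 Ω
Net reactance X = X_L − X_C = -87.8 Ω
Z = 22.8 − j87.8 Ω
|Z| = √(22.8² + 87.8²) = 90.7 Ω
∠Z = arctan(-87.8/22.8) = -75.4°
I = V/|Z| = 49.6 mA
P = VI cos φ = 4.5 × 0.0496 × cos(-75.4°) = 56.1 mW

56.1 mW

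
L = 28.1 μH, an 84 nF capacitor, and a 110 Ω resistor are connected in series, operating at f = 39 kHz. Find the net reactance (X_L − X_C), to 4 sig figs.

-41.70 Ω

ω = 2πf = 245000 rad/s
X_L = ωL = 6.886 Ω
X_C = 1/(ωC) = 48.58 Ω
X = 6.886 − 48.58 = -41.70 Ω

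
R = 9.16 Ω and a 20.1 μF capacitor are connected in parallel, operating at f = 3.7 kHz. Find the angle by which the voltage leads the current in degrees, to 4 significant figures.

ω = 2πf = 23250 rad/s
X_C = 1/(ωC) = 2.140 Ω
Parallel: admittances add. Y = 1/R + jωC
Y = (0.1092 + j0.4673) S
|Y| = 0.4799 S → |Z| = 1/|Y| = 2.084 Ω, ∠Z = −∠Y = -76.85°

-76.85°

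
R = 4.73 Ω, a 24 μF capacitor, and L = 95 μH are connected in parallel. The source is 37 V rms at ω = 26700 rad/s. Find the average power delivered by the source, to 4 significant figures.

X_L = ωL = 2.537 Ω
X_C = 1/(ωC) = 1.561 Ω
Parallel: admittances add. Y = 1/R + 1/(jωL) + jωC
Y = (0.2114 + j0.2466) S
|Y| = 0.3248 S → |Z| = 1/|Y| = 3.079 Ω, ∠Z = −∠Y = -49.39°
I = V/|Z| = 12.02 A
P = VI cos φ = 37 × 12.02 × cos(-49.39°) = 289.4 W

289.4 W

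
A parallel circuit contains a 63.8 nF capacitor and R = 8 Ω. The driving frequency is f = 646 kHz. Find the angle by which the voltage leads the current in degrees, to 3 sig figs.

ω = 2πf = 4.059e+06 rad/s
X_C = 1/(ωC) = 3.86 Ω
Parallel: admittances add. Y = 1/R + jωC
Y = (0.125 + j0.259) S
|Y| = 0.288 S → |Z| = 1/|Y| = 3.48 Ω, ∠Z = −∠Y = -64.2°

-64.2°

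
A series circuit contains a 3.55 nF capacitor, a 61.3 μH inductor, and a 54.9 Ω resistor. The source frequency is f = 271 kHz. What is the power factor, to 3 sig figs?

ω = 2πf = 1.703e+06 rad/s
X_L = ωL = 104 Ω
X_C = 1/(ωC) = 165 Ω
Net reactance X = X_L − X_C = -61.1 Ω
Z = 54.9 − j61.1 Ω
|Z| = √(54.9² + 61.1²) = 82.1 Ω
∠Z = arctan(-61.1/54.9) = -48.0°
cos φ = cos(-48.0°) = 0.669

0.669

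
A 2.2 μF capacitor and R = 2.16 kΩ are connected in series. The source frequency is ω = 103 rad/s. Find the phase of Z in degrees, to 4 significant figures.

-63.92°

X_C = 1/(ωC) = 4413 Ω
Z = 2160 − j4413 Ω
|Z| = √(2160² + 4413²) = 4913 Ω
∠Z = arctan(-4413/2160) = -63.92°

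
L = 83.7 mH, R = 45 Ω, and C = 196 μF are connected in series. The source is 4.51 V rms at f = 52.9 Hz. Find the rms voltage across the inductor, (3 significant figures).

2.69 V

ω = 2πf = 332.4 rad/s
X_L = ωL = 27.8 Ω
X_C = 1/(ωC) = 15.4 Ω
Net reactance X = X_L − X_C = 12.5 Ω
Z = 45.0 + j12.5 Ω
|Z| = √(45.0² + 12.5²) = 46.7 Ω
I = V/|Z| = 96.6 mA
V_L = I·|Z_L| = 0.0966 × 27.8 = 2.69 V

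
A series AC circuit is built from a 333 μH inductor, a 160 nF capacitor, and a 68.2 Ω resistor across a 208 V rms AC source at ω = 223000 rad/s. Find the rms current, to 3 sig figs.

X_L = ωL = 74.3 Ω
X_C = 1/(ωC) = 28.0 Ω
Net reactance X = X_L − X_C = 46.2 Ω
Z = 68.2 + j46.2 Ω
|Z| = √(68.2² + 46.2²) = 82.4 Ω
I = V/|Z| = 208/82.4 = 2.52 A

2.52 A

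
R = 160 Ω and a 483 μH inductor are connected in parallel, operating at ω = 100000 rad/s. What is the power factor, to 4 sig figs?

X_L = ωL = 48.30 Ω
Parallel: admittances add. Y = 1/R + 1/(jωL)
Y = (0.006250 − j0.02070) S
|Y| = 0.02163 S → |Z| = 1/|Y| = 46.24 Ω, ∠Z = −∠Y = 73.20°
cos φ = cos(73.20°) = 0.2890

0.2890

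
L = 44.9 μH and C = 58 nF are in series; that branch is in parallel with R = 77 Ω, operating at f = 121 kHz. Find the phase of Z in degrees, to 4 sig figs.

81.54°

ω = 2πf = 760300 rad/s
X_L = ωL = 34.14 Ω
X_C = 1/(ωC) = 22.68 Ω
Branch 1: Z₁ = R = 77.00 Ω
Branch 2 (series LC): Z₂ = j(X_L − X_C) = j11.46 Ω
Parallel: Z = Z₁Z₂/(Z₁+Z₂), |Z| = 11.33 Ω, ∠Z = 81.54°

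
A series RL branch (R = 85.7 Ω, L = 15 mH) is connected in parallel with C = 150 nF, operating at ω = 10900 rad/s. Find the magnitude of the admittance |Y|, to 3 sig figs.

4.04 mS

X_L = ωL = 164 Ω
X_C = 1/(ωC) = 612 Ω
Branch 1 (R+jX_L): Z₁ = 85.7 + j164 Ω, |Z₁| = 185 Ω
Branch 2 (−jX_C): Z₂ = −j612 Ω
Parallel: Z = Z₁Z₂/(Z₁+Z₂), |Z| = 247 Ω, ∠Z = 51.5°
|Y| = 1/|Z| = 4.04 mS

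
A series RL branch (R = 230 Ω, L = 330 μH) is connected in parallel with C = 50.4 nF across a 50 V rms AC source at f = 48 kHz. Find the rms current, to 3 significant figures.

ω = 2πf = 301600 rad/s
X_L = ωL = 99.5 Ω
X_C = 1/(ωC) = 65.8 Ω
Branch 1 (R+jX_L): Z₁ = 230 + j99.5 Ω, |Z₁| = 251 Ω
Branch 2 (−jX_C): Z₂ = −j65.8 Ω
Parallel: Z = Z₁Z₂/(Z₁+Z₂), |Z| = 70.9 Ω, ∠Z = -74.9°
I = V/|Z| = 50/70.9 = 705 mA

705 mA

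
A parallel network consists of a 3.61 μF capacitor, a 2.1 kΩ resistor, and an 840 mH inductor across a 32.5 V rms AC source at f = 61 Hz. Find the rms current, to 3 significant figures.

58.1 mA

ω = 2πf = 383.3 rad/s
X_L = ωL = 322 Ω
X_C = 1/(ωC) = 723 Ω
Parallel: admittances add. Y = 1/R + 1/(jωL) + jωC
Y = (0.000476 − j0.00172) S
|Y| = 0.00179 S → |Z| = 1/|Y| = 560 Ω, ∠Z = −∠Y = 74.5°
I = V/|Z| = 32.5/560 = 58.1 mA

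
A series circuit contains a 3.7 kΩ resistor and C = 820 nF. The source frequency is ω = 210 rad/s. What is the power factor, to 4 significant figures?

0.5373

X_C = 1/(ωC) = 5807 Ω
Z = 3700 − j5807 Ω
|Z| = √(3700² + 5807²) = 6886 Ω
∠Z = arctan(-5807/3700) = -57.50°
cos φ = cos(-57.50°) = 0.5373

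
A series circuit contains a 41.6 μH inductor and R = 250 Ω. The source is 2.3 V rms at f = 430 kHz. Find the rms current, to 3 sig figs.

ω = 2πf = 2.702e+06 rad/s
X_L = ωL = 112 Ω
Z = 250 + j112 Ω
|Z| = √(250² + 112²) = 274 Ω
I = V/|Z| = 2.3/274 = 8.39 mA

8.39 mA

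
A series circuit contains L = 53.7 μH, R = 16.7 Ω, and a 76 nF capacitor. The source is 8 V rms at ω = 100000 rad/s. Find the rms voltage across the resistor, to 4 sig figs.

1.049 V

X_L = ωL = 5.370 Ω
X_C = 1/(ωC) = 131.6 Ω
Net reactance X = X_L − X_C = -126.2 Ω
Z = 16.70 − j126.2 Ω
|Z| = √(16.70² + 126.2²) = 127.3 Ω
I = V/|Z| = 62.84 mA
V_R = I·|Z_R| = 0.06284 × 16.70 = 1.049 V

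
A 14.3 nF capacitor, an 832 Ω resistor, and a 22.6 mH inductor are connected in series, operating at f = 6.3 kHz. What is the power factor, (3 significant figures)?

ω = 2πf = 39580 rad/s
X_L = ωL = 895 Ω
X_C = 1/(ωC) = 1770 Ω
Net reactance X = X_L − X_C = -872 Ω
Z = 832 − j872 Ω
|Z| = √(832² + 872²) = 1210 Ω
∠Z = arctan(-872/832) = -46.3°
cos φ = cos(-46.3°) = 0.690

0.690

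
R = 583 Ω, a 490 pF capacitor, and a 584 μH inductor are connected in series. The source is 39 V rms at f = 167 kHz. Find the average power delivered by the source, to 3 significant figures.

ω = 2πf = 1.049e+06 rad/s
X_L = ωL = 613 Ω
X_C = 1/(ωC) = 1940 Ω
Net reactance X = X_L − X_C = -1330 Ω
Z = 583 − j1330 Ω
|Z| = √(583² + 1330²) = 1450 Ω
∠Z = arctan(-1330/583) = -66.4°
I = V/|Z| = 26.8 mA
P = VI cos φ = 39 × 0.0268 × cos(-66.4°) = 419 mW

419 mW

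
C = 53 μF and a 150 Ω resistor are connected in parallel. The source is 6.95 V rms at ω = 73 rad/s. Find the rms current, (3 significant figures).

53.6 mA

X_C = 1/(ωC) = 258 Ω
Parallel: admittances add. Y = 1/R + jωC
Y = (0.00667 + j0.00387) S
|Y| = 0.00771 S → |Z| = 1/|Y| = 130 Ω, ∠Z = −∠Y = -30.1°
I = V/|Z| = 6.95/130 = 53.6 mA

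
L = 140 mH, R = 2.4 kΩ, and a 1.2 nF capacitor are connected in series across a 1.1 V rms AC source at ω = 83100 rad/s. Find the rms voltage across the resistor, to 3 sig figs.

0.914 V

X_L = ωL = 11600 Ω
X_C = 1/(ωC) = 10000 Ω
Net reactance X = X_L − X_C = 1610 Ω
Z = 2400 + j1610 Ω
|Z| = √(2400² + 1610²) = 2890 Ω
I = V/|Z| = 381 μA
V_R = I·|Z_R| = 0.000381 × 2400 = 0.914 V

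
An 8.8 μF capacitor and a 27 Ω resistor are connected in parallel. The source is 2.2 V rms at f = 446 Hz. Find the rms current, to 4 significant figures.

ω = 2πf = 2802 rad/s
X_C = 1/(ωC) = 40.55 Ω
Parallel: admittances add. Y = 1/R + jωC
Y = (0.03704 + j0.02466) S
|Y| = 0.04450 S → |Z| = 1/|Y| = 22.47 Ω, ∠Z = −∠Y = -33.66°
I = V/|Z| = 2.2/22.47 = 97.89 mA

97.89 mA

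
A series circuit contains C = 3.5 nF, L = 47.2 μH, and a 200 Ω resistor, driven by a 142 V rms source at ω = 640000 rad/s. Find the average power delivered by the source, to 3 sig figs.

X_L = ωL = 30.2 Ω
X_C = 1/(ωC) = 446 Ω
Net reactance X = X_L − X_C = -416 Ω
Z = 200 − j416 Ω
|Z| = √(200² + 416²) = 462 Ω
∠Z = arctan(-416/200) = -64.3°
I = V/|Z| = 308 mA
P = VI cos φ = 142 × 0.308 × cos(-64.3°) = 18.9 W

18.9 W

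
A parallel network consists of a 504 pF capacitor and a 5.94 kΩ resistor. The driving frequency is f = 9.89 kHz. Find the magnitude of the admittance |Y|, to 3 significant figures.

ω = 2πf = 62140 rad/s
X_C = 1/(ωC) = 31900 Ω
Parallel: admittances add. Y = 1/R + jωC
Y = (0.000168 + j3.13e-05) S
|Y| = 0.000171 S → |Z| = 1/|Y| = 5840 Ω, ∠Z = −∠Y = -10.5°

171 μS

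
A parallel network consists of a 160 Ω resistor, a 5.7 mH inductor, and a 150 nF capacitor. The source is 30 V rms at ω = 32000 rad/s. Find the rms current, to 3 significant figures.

X_L = ωL = 182 Ω
X_C = 1/(ωC) = 208 Ω
Parallel: admittances add. Y = 1/R + 1/(jωL) + jωC
Y = (0.00625 − j0.000682) S
|Y| = 0.00629 S → |Z| = 1/|Y| = 159 Ω, ∠Z = −∠Y = 6.23°
I = V/|Z| = 30/159 = 189 mA

189 mA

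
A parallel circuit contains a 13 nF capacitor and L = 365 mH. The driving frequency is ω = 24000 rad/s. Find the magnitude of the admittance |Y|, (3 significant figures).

X_L = ωL = 8760 Ω
X_C = 1/(ωC) = 3210 Ω
Parallel: admittances add. Y = 1/(jωL) + jωC
Y = (0 + j0.000198) S
|Y| = 0.000198 S → |Z| = 1/|Y| = 5050 Ω, ∠Z = −∠Y = -90.0°

198 μS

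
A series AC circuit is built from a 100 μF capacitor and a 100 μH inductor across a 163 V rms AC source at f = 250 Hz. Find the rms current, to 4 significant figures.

ω = 2πf = 1571 rad/s
X_L = ωL = 0.1571 Ω
X_C = 1/(ωC) = 6.366 Ω
Net reactance X = X_L − X_C = -6.209 Ω
Z = − j6.209 Ω
|Z| = √(0² + 6.209²) = 6.209 Ω
I = V/|Z| = 163/6.209 = 26.25 A

26.25 A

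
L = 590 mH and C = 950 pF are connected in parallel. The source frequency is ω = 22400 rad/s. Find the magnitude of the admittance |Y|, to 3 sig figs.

X_L = ωL = 13200 Ω
X_C = 1/(ωC) = 47000 Ω
Parallel: admittances add. Y = 1/(jωL) + jωC
Y = (0 − j5.44e-05) S
|Y| = 5.44e-05 S → |Z| = 1/|Y| = 18400 Ω, ∠Z = −∠Y = 90.0°

54.4 μS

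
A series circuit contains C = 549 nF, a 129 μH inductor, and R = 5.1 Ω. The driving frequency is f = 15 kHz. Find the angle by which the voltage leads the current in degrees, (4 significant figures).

ω = 2πf = 94250 rad/s
X_L = ωL = 12.16 Ω
X_C = 1/(ωC) = 19.33 Ω
Net reactance X = X_L − X_C = -7.169 Ω
Z = 5.100 − j7.169 Ω
|Z| = √(5.100² + 7.169²) = 8.798 Ω
∠Z = arctan(-7.169/5.100) = -54.57°

-54.57°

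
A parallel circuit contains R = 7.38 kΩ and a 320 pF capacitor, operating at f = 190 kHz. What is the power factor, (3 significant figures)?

0.334

ω = 2πf = 1.194e+06 rad/s
X_C = 1/(ωC) = 2620 Ω
Parallel: admittances add. Y = 1/R + jωC
Y = (0.000136 + j0.000382) S
|Y| = 0.000405 S → |Z| = 1/|Y| = 2470 Ω, ∠Z = −∠Y = -70.5°
cos φ = cos(-70.5°) = 0.334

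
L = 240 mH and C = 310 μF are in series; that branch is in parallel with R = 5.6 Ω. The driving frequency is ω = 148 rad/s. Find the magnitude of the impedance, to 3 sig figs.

5.18 Ω

X_L = ωL = 35.5 Ω
X_C = 1/(ωC) = 21.8 Ω
Branch 1: Z₁ = R = 5.60 Ω
Branch 2 (series LC): Z₂ = j(X_L − X_C) = j13.7 Ω
Parallel: Z = Z₁Z₂/(Z₁+Z₂), |Z| = 5.18 Ω, ∠Z = 22.2°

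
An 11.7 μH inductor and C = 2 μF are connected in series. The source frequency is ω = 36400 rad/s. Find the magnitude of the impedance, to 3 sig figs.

X_L = ωL = 0.426 Ω
X_C = 1/(ωC) = 13.7 Ω
Net reactance X = X_L − X_C = -13.3 Ω
Z = − j13.3 Ω
|Z| = √(0² + 13.3²) = 13.3 Ω

13.3 Ω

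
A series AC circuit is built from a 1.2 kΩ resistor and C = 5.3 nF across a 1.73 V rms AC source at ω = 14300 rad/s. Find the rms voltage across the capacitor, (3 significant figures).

1.72 V

X_C = 1/(ωC) = 13200 Ω
Z = 1200 − j13200 Ω
|Z| = √(1200² + 13200²) = 13200 Ω
I = V/|Z| = 131 μA
V_C = I·|Z_C| = 0.000131 × 13200 = 1.72 V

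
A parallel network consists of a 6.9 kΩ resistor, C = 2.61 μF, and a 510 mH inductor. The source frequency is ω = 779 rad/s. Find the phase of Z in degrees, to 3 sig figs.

73.3°

X_L = ωL = 397 Ω
X_C = 1/(ωC) = 492 Ω
Parallel: admittances add. Y = 1/R + 1/(jωL) + jωC
Y = (0.000145 − j0.000484) S
|Y| = 0.000505 S → |Z| = 1/|Y| = 1980 Ω, ∠Z = −∠Y = 73.3°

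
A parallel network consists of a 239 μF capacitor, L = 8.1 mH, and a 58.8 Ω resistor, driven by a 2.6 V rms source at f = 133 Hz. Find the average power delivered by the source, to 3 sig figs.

ω = 2πf = 835.7 rad/s
X_L = ωL = 6.77 Ω
X_C = 1/(ωC) = 5.01 Ω
Parallel: admittances add. Y = 1/R + 1/(jωL) + jωC
Y = (0.0170 + j0.0520) S
|Y| = 0.0547 S → |Z| = 1/|Y| = 18.3 Ω, ∠Z = −∠Y = -71.9°
I = V/|Z| = 142 mA
P = VI cos φ = 2.6 × 0.142 × cos(-71.9°) = 115 mW

115 mW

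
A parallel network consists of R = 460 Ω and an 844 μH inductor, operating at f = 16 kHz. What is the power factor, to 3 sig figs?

0.181

ω = 2πf = 100500 rad/s
X_L = ωL = 84.8 Ω
Parallel: admittances add. Y = 1/R + 1/(jωL)
Y = (0.00217 − j0.0118) S
|Y| = 0.0120 S → |Z| = 1/|Y| = 83.4 Ω, ∠Z = −∠Y = 79.5°
cos φ = cos(79.5°) = 0.181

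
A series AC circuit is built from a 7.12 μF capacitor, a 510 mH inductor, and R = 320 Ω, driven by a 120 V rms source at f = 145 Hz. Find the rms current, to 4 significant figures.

ω = 2πf = 911.1 rad/s
X_L = ωL = 464.6 Ω
X_C = 1/(ωC) = 154.2 Ω
Net reactance X = X_L − X_C = 310.5 Ω
Z = 320.0 + j310.5 Ω
|Z| = √(320.0² + 310.5²) = 445.9 Ω
I = V/|Z| = 120/445.9 = 269.1 mA

269.1 mA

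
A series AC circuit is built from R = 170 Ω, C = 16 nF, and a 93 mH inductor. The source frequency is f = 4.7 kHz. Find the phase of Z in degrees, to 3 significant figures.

ω = 2πf = 29530 rad/s
X_L = ωL = 2750 Ω
X_C = 1/(ωC) = 2120 Ω
Net reactance X = X_L − X_C = 630 Ω
Z = 170 + j630 Ω
|Z| = √(170² + 630²) = 652 Ω
∠Z = arctan(630/170) = 74.9°

74.9°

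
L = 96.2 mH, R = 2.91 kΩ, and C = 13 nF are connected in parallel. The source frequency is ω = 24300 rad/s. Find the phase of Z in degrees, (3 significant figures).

18.0°

X_L = ωL = 2340 Ω
X_C = 1/(ωC) = 3170 Ω
Parallel: admittances add. Y = 1/R + 1/(jωL) + jωC
Y = (0.000344 − j0.000112) S
|Y| = 0.000361 S → |Z| = 1/|Y| = 2770 Ω, ∠Z = −∠Y = 18.0°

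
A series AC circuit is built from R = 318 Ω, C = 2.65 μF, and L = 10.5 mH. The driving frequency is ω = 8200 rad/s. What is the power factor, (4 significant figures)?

0.9922

X_L = ωL = 86.10 Ω
X_C = 1/(ωC) = 46.02 Ω
Net reactance X = X_L − X_C = 40.08 Ω
Z = 318.0 + j40.08 Ω
|Z| = √(318.0² + 40.08²) = 320.5 Ω
∠Z = arctan(40.08/318.0) = 7.184°
cos φ = cos(7.184°) = 0.9922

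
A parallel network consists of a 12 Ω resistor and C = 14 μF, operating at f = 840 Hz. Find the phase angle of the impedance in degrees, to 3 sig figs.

-41.6°

ω = 2πf = 5278 rad/s
X_C = 1/(ωC) = 13.5 Ω
Parallel: admittances add. Y = 1/R + jωC
Y = (0.0833 + j0.0739) S
|Y| = 0.111 S → |Z| = 1/|Y| = 8.98 Ω, ∠Z = −∠Y = -41.6°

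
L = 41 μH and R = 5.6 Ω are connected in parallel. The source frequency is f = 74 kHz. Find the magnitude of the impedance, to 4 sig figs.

5.373 Ω

ω = 2πf = 465000 rad/s
X_L = ωL = 19.06 Ω
Parallel: admittances add. Y = 1/R + 1/(jωL)
Y = (0.1786 − j0.05246) S
|Y| = 0.1861 S → |Z| = 1/|Y| = 5.373 Ω, ∠Z = −∠Y = 16.37°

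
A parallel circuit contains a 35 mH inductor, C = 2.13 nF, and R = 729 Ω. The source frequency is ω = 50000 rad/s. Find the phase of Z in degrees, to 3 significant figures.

X_L = ωL = 1750 Ω
X_C = 1/(ωC) = 9390 Ω
Parallel: admittances add. Y = 1/R + 1/(jωL) + jωC
Y = (0.00137 − j0.000465) S
|Y| = 0.00145 S → |Z| = 1/|Y| = 690 Ω, ∠Z = −∠Y = 18.7°

18.7°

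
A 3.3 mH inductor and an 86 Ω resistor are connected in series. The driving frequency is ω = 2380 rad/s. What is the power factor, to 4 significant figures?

X_L = ωL = 7.854 Ω
Z = 86.00 + j7.854 Ω
|Z| = √(86.00² + 7.854²) = 86.36 Ω
∠Z = arctan(7.854/86.00) = 5.218°
cos φ = cos(5.218°) = 0.9959

0.9959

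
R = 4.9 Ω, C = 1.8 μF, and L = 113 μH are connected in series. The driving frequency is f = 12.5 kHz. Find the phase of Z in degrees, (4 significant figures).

ω = 2πf = 78540 rad/s
X_L = ωL = 8.875 Ω
X_C = 1/(ωC) = 7.074 Ω
Net reactance X = X_L − X_C = 1.801 Ω
Z = 4.900 + j1.801 Ω
|Z| = √(4.900² + 1.801²) = 5.221 Ω
∠Z = arctan(1.801/4.900) = 20.19°

20.19°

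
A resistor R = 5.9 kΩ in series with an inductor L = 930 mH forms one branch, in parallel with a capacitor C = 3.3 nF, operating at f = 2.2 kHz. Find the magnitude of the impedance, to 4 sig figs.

ω = 2πf = 13820 rad/s
X_L = ωL = 12860 Ω
X_C = 1/(ωC) = 21920 Ω
Branch 1 (R+jX_L): Z₁ = 5900 + j12860 Ω, |Z₁| = 14140 Ω
Branch 2 (−jX_C): Z₂ = −j21920 Ω
Parallel: Z = Z₁Z₂/(Z₁+Z₂), |Z| = 28670 Ω, ∠Z = 32.29°

28670 Ω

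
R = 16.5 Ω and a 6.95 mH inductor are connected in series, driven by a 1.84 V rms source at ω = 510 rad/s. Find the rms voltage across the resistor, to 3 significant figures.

1.80 V

X_L = ωL = 3.54 Ω
Z = 16.5 + j3.54 Ω
|Z| = √(16.5² + 3.54²) = 16.9 Ω
I = V/|Z| = 109 mA
V_R = I·|Z_R| = 0.109 × 16.5 = 1.80 V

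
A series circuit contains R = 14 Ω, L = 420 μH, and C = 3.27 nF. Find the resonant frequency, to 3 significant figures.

136 kHz

ω₀ = 1/√(LC) = 1/√(0.00042 × 3.27e-09) = 853300 rad/s
f₀ = ω₀/(2π) = 136 kHz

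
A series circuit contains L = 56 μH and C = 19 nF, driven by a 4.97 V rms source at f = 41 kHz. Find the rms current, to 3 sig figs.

ω = 2πf = 257600 rad/s
X_L = ωL = 14.4 Ω
X_C = 1/(ωC) = 204 Ω
Net reactance X = X_L − X_C = -190 Ω
Z = − j190 Ω
|Z| = √(0² + 190²) = 190 Ω
I = V/|Z| = 4.97/190 = 26.2 mA

26.2 mA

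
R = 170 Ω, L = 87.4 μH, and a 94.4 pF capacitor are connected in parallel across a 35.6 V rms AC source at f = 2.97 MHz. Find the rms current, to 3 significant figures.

ω = 2πf = 1.866e+07 rad/s
X_L = ωL = 1630 Ω
X_C = 1/(ωC) = 568 Ω
Parallel: admittances add. Y = 1/R + 1/(jωL) + jωC
Y = (0.00588 + j0.00115) S
|Y| = 0.00599 S → |Z| = 1/|Y| = 167 Ω, ∠Z = −∠Y = -11.0°
I = V/|Z| = 35.6/167 = 213 mA

213 mA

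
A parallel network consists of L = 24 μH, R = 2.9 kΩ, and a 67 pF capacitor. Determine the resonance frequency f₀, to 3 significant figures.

3.97 MHz

ω₀ = 1/√(LC) = 1/√(2.4e-05 × 6.7e-11) = 2.494e+07 rad/s
f₀ = ω₀/(2π) = 3.97 MHz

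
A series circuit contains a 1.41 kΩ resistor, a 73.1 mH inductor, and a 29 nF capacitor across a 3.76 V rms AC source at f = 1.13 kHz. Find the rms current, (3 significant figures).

ω = 2πf = 7100 rad/s
X_L = ωL = 519 Ω
X_C = 1/(ωC) = 4860 Ω
Net reactance X = X_L − X_C = -4340 Ω
Z = 1410 − j4340 Ω
|Z| = √(1410² + 4340²) = 4560 Ω
I = V/|Z| = 3.76/4560 = 824 μA

824 μA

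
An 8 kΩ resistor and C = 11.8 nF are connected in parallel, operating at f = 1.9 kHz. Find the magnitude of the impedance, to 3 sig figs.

5310 Ω

ω = 2πf = 11940 rad/s
X_C = 1/(ωC) = 7100 Ω
Parallel: admittances add. Y = 1/R + jωC
Y = (0.000125 + j0.000141) S
|Y| = 0.000188 S → |Z| = 1/|Y| = 5310 Ω, ∠Z = −∠Y = -48.4°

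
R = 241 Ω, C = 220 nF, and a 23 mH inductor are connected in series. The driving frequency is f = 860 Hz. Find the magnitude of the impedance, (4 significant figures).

ω = 2πf = 5404 rad/s
X_L = ωL = 124.3 Ω
X_C = 1/(ωC) = 841.2 Ω
Net reactance X = X_L − X_C = -716.9 Ω
Z = 241.0 − j716.9 Ω
|Z| = √(241.0² + 716.9²) = 756.3 Ω

756.3 Ω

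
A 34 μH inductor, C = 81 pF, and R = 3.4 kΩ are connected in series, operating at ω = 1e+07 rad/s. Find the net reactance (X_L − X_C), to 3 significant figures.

-895 Ω

X_L = ωL = 340 Ω
X_C = 1/(ωC) = 1230 Ω
X = 340 − 1230 = -895 Ω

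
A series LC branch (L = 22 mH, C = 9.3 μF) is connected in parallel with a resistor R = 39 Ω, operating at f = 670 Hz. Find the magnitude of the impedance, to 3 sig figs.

33.7 Ω

ω = 2πf = 4210 rad/s
X_L = ωL = 92.6 Ω
X_C = 1/(ωC) = 25.5 Ω
Branch 1: Z₁ = R = 39.0 Ω
Branch 2 (series LC): Z₂ = j(X_L − X_C) = j67.1 Ω
Parallel: Z = Z₁Z₂/(Z₁+Z₂), |Z| = 33.7 Ω, ∠Z = 30.2°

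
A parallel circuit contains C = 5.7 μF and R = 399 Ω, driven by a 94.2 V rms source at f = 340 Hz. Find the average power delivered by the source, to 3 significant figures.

ω = 2πf = 2136 rad/s
X_C = 1/(ωC) = 82.1 Ω
Parallel: admittances add. Y = 1/R + jωC
Y = (0.00251 + j0.0122) S
|Y| = 0.0124 S → |Z| = 1/|Y| = 80.4 Ω, ∠Z = −∠Y = -78.4°
I = V/|Z| = 1.17 A
P = VI cos φ = 94.2 × 1.17 × cos(-78.4°) = 22.2 W

22.2 W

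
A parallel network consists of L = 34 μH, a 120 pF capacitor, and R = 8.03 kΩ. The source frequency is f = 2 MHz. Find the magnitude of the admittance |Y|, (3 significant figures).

ω = 2πf = 1.257e+07 rad/s
X_L = ωL = 427 Ω
X_C = 1/(ωC) = 663 Ω
Parallel: admittances add. Y = 1/R + 1/(jωL) + jωC
Y = (0.000125 − j0.000833) S
|Y| = 0.000842 S → |Z| = 1/|Y| = 1190 Ω, ∠Z = −∠Y = 81.5°

842 μS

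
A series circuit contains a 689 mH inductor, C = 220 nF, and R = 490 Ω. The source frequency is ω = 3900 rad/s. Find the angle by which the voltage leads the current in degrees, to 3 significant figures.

X_L = ωL = 2690 Ω
X_C = 1/(ωC) = 1170 Ω
Net reactance X = X_L − X_C = 1520 Ω
Z = 490 + j1520 Ω
|Z| = √(490² + 1520²) = 1600 Ω
∠Z = arctan(1520/490) = 72.1°

72.1°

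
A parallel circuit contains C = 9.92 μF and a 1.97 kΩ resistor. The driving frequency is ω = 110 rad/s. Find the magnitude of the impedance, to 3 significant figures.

831 Ω

X_C = 1/(ωC) = 916 Ω
Parallel: admittances add. Y = 1/R + jωC
Y = (0.000508 + j0.00109) S
|Y| = 0.00120 S → |Z| = 1/|Y| = 831 Ω, ∠Z = −∠Y = -65.1°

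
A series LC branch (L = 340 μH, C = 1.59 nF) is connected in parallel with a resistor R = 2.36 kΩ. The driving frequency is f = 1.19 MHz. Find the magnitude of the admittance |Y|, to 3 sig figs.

587 μS

ω = 2πf = 7.477e+06 rad/s
X_L = ωL = 2540 Ω
X_C = 1/(ωC) = 84.1 Ω
Branch 1: Z₁ = R = 2360 Ω
Branch 2 (series LC): Z₂ = j(X_L − X_C) = j2460 Ω
Parallel: Z = Z₁Z₂/(Z₁+Z₂), |Z| = 1700 Ω, ∠Z = 43.8°
|Y| = 1/|Z| = 587 μS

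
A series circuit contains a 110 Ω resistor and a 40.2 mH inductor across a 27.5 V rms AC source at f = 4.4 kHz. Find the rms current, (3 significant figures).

24.6 mA

ω = 2πf = 27650 rad/s
X_L = ωL = 1110 Ω
Z = 110 + j1110 Ω
|Z| = √(110² + 1110²) = 1120 Ω
I = V/|Z| = 27.5/1120 = 24.6 mA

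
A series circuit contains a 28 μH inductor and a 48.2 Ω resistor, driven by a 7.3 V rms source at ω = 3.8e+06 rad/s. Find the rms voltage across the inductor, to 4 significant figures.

X_L = ωL = 106.4 Ω
Z = 48.20 + j106.4 Ω
|Z| = √(48.20² + 106.4²) = 116.8 Ω
I = V/|Z| = 62.50 mA
V_L = I·|Z_L| = 0.06250 × 106.4 = 6.650 V

6.650 V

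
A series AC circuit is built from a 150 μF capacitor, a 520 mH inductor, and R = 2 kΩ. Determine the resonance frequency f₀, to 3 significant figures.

ω₀ = 1/√(LC) = 1/√(0.52 × 0.00015) = 113.2 rad/s
f₀ = ω₀/(2π) = 18.0 Hz

18.0 Hz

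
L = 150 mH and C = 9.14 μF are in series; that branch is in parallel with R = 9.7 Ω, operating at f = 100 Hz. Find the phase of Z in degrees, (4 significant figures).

ω = 2πf = 628.3 rad/s
X_L = ωL = 94.25 Ω
X_C = 1/(ωC) = 174.1 Ω
Branch 1: Z₁ = R = 9.700 Ω
Branch 2 (series LC): Z₂ = j(X_L − X_C) = −j79.88 Ω
Parallel: Z = Z₁Z₂/(Z₁+Z₂), |Z| = 9.629 Ω, ∠Z = -6.923°

-6.923°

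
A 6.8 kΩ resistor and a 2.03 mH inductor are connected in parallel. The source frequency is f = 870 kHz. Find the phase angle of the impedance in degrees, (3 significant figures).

ω = 2πf = 5.466e+06 rad/s
X_L = ωL = 11100 Ω
Parallel: admittances add. Y = 1/R + 1/(jωL)
Y = (0.000147 − j9.01e-05) S
|Y| = 0.000172 S → |Z| = 1/|Y| = 5800 Ω, ∠Z = −∠Y = 31.5°

31.5°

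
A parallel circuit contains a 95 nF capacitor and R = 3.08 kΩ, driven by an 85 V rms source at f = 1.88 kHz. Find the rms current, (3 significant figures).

99.3 mA

ω = 2πf = 11810 rad/s
X_C = 1/(ωC) = 891 Ω
Parallel: admittances add. Y = 1/R + jωC
Y = (0.000325 + j0.00112) S
|Y| = 0.00117 S → |Z| = 1/|Y| = 856 Ω, ∠Z = −∠Y = -73.9°
I = V/|Z| = 85/856 = 99.3 mA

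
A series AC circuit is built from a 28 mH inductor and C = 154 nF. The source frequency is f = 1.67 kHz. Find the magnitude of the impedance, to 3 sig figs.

ω = 2πf = 10490 rad/s
X_L = ωL = 294 Ω
X_C = 1/(ωC) = 619 Ω
Net reactance X = X_L − X_C = -325 Ω
Z = − j325 Ω
|Z| = √(0² + 325²) = 325 Ω

325 Ω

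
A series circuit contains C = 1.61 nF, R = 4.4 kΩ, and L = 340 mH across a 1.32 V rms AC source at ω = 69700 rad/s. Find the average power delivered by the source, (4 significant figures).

X_L = ωL = 23700 Ω
X_C = 1/(ωC) = 8911 Ω
Net reactance X = X_L − X_C = 14790 Ω
Z = 4400 + j14790 Ω
|Z| = √(4400² + 14790²) = 15430 Ω
∠Z = arctan(14790/4400) = 73.43°
I = V/|Z| = 85.56 μA
P = VI cos φ = 1.32 × 8.556e-05 × cos(73.43°) = 32.21 μW

32.21 μW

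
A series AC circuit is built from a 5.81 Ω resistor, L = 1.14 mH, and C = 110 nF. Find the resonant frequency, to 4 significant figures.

ω₀ = 1/√(LC) = 1/√(0.00114 × 1.1e-07) = 89300 rad/s
f₀ = ω₀/(2π) = 14.21 kHz

14.21 kHz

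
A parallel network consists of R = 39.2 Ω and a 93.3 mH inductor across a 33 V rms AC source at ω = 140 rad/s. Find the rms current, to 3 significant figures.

X_L = ωL = 13.1 Ω
Parallel: admittances add. Y = 1/R + 1/(jωL)
Y = (0.0255 − j0.0766) S
|Y| = 0.0807 S → |Z| = 1/|Y| = 12.4 Ω, ∠Z = −∠Y = 71.6°
I = V/|Z| = 33/12.4 = 2.66 A

2.66 A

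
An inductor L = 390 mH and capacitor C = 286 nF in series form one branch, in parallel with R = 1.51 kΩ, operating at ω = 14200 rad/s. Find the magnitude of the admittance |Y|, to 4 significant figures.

688.7 μS

X_L = ωL = 5538 Ω
X_C = 1/(ωC) = 246.2 Ω
Branch 1: Z₁ = R = 1510 Ω
Branch 2 (series LC): Z₂ = j(X_L − X_C) = j5292 Ω
Parallel: Z = Z₁Z₂/(Z₁+Z₂), |Z| = 1452 Ω, ∠Z = 15.93°
|Y| = 1/|Z| = 688.7 μS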